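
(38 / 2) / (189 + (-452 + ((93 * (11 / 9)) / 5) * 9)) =-0.33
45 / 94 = 0.48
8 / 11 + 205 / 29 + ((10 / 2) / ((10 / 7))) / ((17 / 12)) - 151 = -763196 / 5423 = -140.73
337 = 337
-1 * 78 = -78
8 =8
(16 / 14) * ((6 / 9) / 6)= 8 / 63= 0.13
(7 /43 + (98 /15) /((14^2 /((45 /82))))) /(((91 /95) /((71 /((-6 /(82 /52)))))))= -8613365 /2441712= -3.53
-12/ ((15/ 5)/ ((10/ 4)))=-10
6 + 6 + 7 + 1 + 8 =28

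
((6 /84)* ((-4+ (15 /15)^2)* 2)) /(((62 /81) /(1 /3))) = -81 /434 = -0.19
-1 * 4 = -4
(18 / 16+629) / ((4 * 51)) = 5041 / 1632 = 3.09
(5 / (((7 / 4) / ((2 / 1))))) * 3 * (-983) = -117960 / 7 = -16851.43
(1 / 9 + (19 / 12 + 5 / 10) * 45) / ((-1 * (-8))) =3379 / 288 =11.73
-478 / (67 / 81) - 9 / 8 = -310347 / 536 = -579.01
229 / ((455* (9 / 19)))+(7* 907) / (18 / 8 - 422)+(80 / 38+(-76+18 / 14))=-11322384784 / 130634595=-86.67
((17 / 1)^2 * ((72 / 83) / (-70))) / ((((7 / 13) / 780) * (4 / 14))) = -10549656 / 581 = -18157.76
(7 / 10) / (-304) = -7 / 3040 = -0.00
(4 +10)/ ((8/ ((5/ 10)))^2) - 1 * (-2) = 263/ 128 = 2.05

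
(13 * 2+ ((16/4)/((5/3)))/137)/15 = 17822/10275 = 1.73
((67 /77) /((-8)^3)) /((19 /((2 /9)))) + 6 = 20224445 /3370752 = 6.00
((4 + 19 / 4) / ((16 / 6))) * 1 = 105 / 32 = 3.28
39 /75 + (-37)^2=1369.52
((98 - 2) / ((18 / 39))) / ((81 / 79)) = 16432 / 81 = 202.86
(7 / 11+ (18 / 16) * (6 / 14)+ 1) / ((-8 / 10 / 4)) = -10.59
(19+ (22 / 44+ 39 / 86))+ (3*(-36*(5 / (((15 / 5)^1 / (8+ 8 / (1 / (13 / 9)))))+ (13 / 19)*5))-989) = -3969411 / 817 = -4858.52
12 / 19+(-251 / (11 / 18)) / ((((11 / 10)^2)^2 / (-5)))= 4294032612 / 3059969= 1403.29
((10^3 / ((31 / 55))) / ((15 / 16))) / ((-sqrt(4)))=-88000 / 93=-946.24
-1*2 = -2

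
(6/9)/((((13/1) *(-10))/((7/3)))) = -7/585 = -0.01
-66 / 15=-4.40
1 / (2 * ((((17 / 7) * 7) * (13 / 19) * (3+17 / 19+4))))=0.01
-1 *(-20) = 20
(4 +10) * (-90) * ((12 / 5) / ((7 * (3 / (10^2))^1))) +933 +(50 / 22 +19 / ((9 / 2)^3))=-107971976 / 8019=-13464.52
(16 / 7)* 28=64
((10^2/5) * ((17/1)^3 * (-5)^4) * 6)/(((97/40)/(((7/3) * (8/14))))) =19652000000/97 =202597938.14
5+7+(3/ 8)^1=99/ 8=12.38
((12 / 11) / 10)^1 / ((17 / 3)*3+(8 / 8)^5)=1 / 165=0.01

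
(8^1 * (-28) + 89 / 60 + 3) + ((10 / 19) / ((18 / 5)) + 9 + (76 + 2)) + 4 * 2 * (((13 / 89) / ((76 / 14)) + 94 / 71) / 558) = -132.35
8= 8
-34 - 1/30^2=-30601/900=-34.00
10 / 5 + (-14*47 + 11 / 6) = -3925 / 6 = -654.17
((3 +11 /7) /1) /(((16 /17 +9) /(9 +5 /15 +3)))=20128 /3549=5.67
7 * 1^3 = 7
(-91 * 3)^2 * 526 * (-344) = -13485575376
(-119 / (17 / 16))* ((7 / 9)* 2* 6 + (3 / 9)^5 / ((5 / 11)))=-1271312 / 1215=-1046.35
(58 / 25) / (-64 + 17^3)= 58 / 121225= 0.00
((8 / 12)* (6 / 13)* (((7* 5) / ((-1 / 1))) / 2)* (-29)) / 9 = 2030 / 117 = 17.35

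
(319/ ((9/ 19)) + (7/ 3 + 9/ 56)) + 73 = 748.94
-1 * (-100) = 100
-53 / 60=-0.88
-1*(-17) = 17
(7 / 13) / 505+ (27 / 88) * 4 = 177409 / 144430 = 1.23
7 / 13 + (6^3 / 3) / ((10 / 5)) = 36.54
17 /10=1.70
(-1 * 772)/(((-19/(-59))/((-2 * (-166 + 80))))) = -7834256/19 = -412329.26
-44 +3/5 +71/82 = -17439/410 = -42.53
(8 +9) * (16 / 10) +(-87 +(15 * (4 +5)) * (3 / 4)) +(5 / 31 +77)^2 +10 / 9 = 1037261741 / 172980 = 5996.43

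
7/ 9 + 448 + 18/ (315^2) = 549753/ 1225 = 448.78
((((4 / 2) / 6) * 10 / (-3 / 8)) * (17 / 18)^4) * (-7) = 2923235 / 59049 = 49.51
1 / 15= 0.07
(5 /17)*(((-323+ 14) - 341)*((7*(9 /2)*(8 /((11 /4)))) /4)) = -819000 /187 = -4379.68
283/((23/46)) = 566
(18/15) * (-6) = -36/5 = -7.20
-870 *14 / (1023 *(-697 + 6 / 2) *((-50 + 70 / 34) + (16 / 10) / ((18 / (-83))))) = -1552950 / 5007480313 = -0.00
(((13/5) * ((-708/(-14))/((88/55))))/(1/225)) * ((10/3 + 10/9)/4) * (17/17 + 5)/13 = 66375/7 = 9482.14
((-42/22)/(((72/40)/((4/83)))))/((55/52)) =-0.05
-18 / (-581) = 18 / 581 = 0.03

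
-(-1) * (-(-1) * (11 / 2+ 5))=21 / 2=10.50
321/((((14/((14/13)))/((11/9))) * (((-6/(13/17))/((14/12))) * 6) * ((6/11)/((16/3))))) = -90629/12393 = -7.31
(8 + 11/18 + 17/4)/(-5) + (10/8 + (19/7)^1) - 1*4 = -1643/630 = -2.61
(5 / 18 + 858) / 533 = 15449 / 9594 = 1.61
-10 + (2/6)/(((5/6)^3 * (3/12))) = -962/125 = -7.70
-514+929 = 415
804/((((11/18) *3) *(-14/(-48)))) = 115776/77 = 1503.58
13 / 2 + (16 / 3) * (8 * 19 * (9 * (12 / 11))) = 175247 / 22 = 7965.77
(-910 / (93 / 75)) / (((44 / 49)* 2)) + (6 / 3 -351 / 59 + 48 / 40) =-165531829 / 402380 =-411.38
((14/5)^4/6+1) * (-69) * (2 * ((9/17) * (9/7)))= -78555258/74375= -1056.21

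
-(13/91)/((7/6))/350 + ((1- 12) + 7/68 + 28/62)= -188819249/18076100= -10.45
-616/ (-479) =1.29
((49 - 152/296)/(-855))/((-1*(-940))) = -299/4956150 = -0.00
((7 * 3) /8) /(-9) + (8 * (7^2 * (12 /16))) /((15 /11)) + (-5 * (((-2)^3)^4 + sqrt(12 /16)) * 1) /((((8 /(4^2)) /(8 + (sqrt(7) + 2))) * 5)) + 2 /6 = -(sqrt(3) + 8192) * (sqrt(7) + 10) + 25877 /120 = -103400.26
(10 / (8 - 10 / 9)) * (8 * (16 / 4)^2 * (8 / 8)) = 5760 / 31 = 185.81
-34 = -34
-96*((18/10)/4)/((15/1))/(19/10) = -144/95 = -1.52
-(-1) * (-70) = -70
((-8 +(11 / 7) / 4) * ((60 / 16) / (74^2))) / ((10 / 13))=-8307 / 1226624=-0.01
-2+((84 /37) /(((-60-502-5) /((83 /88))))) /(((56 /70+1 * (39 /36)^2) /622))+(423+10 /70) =728635084 /1735041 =419.95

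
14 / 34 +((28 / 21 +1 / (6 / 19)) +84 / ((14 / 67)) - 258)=5063 / 34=148.91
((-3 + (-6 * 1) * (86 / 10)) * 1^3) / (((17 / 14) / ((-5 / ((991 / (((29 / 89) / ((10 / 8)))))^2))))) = 51428832 / 3306102030425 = 0.00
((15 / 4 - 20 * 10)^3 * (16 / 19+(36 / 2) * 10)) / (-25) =16621190435 / 304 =54674968.54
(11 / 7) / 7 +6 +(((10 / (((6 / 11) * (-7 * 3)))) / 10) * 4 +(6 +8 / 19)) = 103031 / 8379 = 12.30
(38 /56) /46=19 /1288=0.01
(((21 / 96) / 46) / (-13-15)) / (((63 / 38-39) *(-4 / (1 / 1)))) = -19 / 16710144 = -0.00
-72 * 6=-432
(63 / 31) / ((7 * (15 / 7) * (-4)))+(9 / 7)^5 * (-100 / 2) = -1830871947 / 10420340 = -175.70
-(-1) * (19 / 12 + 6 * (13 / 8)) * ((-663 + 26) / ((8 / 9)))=-8121.75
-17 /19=-0.89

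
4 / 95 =0.04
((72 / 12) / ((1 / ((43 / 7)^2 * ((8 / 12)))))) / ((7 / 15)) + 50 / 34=1894555 / 5831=324.91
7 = 7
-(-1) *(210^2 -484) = 43616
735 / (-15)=-49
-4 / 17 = -0.24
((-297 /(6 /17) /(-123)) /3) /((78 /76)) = 3553 /1599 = 2.22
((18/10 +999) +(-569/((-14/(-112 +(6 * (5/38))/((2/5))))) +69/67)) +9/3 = -617880539/178220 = -3466.95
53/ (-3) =-17.67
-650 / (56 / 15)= -4875 / 28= -174.11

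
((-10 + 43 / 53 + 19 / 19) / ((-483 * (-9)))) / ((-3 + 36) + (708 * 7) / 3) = -0.00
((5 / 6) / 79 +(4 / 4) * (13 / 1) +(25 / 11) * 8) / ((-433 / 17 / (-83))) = 229480807 / 2257662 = 101.65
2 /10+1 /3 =8 /15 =0.53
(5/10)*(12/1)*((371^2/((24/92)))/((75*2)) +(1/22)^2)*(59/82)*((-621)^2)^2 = 6831476681273698086/3025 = 2258339398768164.66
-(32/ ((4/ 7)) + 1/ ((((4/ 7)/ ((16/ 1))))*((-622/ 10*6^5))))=-33856669/ 604584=-56.00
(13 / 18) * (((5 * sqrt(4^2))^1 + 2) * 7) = 1001 / 9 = 111.22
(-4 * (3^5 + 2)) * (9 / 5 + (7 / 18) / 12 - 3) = 61789 / 54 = 1144.24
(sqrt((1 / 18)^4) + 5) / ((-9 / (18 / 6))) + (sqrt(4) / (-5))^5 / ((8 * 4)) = -5066597 / 3037500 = -1.67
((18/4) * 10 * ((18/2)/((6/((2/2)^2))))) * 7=945/2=472.50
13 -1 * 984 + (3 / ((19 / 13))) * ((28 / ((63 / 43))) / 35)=-1934909 / 1995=-969.88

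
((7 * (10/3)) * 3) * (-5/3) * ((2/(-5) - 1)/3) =490/9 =54.44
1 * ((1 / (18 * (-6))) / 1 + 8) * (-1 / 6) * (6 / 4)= -863 / 432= -2.00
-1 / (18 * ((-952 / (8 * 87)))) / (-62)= -29 / 44268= -0.00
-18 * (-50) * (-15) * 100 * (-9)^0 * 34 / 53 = -45900000 / 53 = -866037.74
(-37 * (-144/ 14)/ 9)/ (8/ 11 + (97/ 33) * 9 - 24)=3256/ 245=13.29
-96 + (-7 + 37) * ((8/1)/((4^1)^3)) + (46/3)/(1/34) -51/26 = 66631/156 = 427.12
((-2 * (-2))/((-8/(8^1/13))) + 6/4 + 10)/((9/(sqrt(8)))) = 97 * sqrt(2)/39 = 3.52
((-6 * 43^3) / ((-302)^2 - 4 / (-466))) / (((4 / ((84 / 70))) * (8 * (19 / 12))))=-500178537 / 4037601460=-0.12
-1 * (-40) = 40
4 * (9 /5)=36 /5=7.20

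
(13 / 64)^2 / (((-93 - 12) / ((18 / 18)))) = -169 / 430080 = -0.00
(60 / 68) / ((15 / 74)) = 4.35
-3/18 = -1/6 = -0.17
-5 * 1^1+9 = 4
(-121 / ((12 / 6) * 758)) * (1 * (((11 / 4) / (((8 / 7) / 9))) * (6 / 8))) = -251559 / 194048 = -1.30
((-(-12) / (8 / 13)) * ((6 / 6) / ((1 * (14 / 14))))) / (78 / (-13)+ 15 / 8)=-4.73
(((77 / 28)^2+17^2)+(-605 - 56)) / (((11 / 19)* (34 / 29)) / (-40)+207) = -16064405 / 9123812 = -1.76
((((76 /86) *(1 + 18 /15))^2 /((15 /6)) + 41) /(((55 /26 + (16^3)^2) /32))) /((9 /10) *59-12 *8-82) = -5449917824 /8394820263458925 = -0.00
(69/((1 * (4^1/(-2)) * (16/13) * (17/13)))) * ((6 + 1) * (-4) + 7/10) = 3183453/5440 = 585.19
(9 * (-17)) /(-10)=153 /10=15.30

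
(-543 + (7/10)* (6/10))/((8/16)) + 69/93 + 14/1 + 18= -1052.42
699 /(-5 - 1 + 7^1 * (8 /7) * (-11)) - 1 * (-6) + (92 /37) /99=-485857 /344322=-1.41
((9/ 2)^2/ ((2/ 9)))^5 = 205891132094649/ 32768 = 6283298708.94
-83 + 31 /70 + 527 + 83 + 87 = 43011 /70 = 614.44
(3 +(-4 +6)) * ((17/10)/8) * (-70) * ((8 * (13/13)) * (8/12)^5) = -19040/243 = -78.35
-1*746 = -746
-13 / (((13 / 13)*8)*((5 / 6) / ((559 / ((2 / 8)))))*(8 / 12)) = -6540.30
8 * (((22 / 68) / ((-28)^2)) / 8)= 11 / 26656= 0.00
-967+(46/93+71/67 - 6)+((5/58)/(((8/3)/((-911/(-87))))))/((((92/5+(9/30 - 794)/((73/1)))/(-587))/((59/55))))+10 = -501609098424425/506797088952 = -989.76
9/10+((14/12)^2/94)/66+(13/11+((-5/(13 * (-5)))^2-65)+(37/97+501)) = 8026792224389/18306390960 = 438.47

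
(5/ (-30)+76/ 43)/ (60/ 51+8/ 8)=7021/ 9546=0.74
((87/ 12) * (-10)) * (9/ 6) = -435/ 4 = -108.75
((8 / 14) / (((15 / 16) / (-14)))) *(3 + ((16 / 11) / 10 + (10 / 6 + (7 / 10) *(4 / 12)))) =-2368 / 55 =-43.05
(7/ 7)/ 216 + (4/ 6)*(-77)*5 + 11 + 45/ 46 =-1215589/ 4968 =-244.68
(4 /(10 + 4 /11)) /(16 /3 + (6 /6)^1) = 22 /361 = 0.06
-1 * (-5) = 5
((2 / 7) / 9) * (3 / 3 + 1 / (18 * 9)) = 163 / 5103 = 0.03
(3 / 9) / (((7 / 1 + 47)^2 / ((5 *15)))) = 25 / 2916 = 0.01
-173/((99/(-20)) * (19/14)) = 48440/1881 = 25.75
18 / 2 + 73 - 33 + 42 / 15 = 51.80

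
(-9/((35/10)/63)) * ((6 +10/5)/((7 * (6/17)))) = -3672/7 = -524.57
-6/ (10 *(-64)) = 3/ 320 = 0.01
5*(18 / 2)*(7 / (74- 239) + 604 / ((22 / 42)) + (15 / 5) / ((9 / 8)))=572079 / 11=52007.18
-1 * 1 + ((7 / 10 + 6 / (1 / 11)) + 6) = 717 / 10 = 71.70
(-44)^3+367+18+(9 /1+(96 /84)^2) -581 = -4183115 /49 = -85369.69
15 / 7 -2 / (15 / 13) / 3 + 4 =1753 / 315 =5.57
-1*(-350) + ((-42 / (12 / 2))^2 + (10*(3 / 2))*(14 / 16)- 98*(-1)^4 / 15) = 48671 / 120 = 405.59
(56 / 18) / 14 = 2 / 9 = 0.22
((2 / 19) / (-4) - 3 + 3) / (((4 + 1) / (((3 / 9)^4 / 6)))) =-1 / 92340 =-0.00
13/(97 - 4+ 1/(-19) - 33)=247/1139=0.22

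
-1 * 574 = -574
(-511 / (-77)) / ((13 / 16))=8.17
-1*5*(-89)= 445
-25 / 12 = -2.08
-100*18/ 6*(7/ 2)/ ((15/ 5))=-350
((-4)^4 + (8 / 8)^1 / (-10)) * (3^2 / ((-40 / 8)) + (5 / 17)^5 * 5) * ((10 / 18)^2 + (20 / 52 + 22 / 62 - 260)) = 45788038255820194 / 386236600425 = 118549.20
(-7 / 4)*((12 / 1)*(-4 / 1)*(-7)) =-588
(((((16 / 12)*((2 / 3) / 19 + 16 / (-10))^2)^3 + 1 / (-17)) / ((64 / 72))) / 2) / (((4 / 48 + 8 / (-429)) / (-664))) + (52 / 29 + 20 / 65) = -76504072415717894504523098 / 381225910570177359375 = -200679.10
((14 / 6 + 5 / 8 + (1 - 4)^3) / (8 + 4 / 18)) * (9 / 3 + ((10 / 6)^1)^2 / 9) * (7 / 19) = -270613 / 75924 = -3.56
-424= -424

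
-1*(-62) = 62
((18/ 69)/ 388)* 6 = 9/ 2231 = 0.00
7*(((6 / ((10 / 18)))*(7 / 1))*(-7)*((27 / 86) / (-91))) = 35721 / 2795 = 12.78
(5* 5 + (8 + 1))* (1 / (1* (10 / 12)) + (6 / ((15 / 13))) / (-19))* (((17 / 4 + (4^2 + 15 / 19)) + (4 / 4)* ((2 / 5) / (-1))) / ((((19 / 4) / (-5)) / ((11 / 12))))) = -64532204 / 102885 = -627.23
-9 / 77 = -0.12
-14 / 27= -0.52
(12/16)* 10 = 7.50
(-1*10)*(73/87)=-730/87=-8.39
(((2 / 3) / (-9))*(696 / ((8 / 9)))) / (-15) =3.87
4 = 4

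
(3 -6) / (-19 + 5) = 3 / 14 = 0.21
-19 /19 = -1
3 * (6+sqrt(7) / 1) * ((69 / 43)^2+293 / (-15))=-2822052 / 9245-470342 * sqrt(7) / 9245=-439.86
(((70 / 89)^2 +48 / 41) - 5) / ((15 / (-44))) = 9.42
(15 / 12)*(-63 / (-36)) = 35 / 16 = 2.19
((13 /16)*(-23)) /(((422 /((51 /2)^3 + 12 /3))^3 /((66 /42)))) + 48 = -7682419661715503867 /4309484634112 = -1782677.12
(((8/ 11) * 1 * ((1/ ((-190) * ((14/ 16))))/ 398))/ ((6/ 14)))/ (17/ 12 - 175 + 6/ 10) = 64/ 431672989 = 0.00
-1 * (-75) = 75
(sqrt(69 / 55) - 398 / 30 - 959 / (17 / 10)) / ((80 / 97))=-14281601 / 20400 + 97 * sqrt(3795) / 4400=-698.72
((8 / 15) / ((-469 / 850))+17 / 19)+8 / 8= 24812 / 26733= 0.93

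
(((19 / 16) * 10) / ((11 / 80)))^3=857375000 / 1331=644158.53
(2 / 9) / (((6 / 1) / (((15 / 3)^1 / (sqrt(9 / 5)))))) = 5 * sqrt(5) / 81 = 0.14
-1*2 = -2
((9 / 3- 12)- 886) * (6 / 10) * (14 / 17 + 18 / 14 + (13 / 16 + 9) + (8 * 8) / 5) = -126383487 / 9520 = -13275.58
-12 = -12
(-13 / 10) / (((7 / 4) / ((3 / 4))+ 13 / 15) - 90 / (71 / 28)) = 923 / 22928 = 0.04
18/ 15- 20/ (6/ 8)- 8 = -502/ 15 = -33.47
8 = 8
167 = 167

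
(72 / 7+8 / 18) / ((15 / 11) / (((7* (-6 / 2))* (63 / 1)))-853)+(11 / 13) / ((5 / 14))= 2.36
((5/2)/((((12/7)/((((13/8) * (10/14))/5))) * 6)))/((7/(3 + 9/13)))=5/168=0.03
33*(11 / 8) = 363 / 8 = 45.38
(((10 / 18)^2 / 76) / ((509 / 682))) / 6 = 8525 / 9400212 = 0.00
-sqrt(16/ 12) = -1.15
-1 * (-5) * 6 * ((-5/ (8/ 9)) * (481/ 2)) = -324675/ 8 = -40584.38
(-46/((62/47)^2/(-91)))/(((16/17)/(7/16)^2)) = 3851323021/7872512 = 489.21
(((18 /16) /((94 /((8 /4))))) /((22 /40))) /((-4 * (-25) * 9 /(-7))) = -7 /20680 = -0.00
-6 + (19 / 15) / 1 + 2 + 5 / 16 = -581 / 240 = -2.42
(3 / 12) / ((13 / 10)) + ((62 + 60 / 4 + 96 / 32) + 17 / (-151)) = 314393 / 3926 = 80.08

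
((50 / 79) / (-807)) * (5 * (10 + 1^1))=-2750 / 63753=-0.04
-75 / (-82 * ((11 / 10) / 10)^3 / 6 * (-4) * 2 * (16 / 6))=-10546875 / 54571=-193.27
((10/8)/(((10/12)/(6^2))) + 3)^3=185193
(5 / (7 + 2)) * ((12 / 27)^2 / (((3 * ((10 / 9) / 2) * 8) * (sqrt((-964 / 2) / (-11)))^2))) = 11 / 58563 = 0.00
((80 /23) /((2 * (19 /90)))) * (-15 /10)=-5400 /437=-12.36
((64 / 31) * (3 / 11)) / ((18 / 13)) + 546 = 558974 / 1023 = 546.41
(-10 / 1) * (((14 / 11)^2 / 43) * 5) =-9800 / 5203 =-1.88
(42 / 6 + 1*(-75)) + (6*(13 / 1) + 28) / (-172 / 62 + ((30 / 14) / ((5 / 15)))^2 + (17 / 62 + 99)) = -908088 / 13507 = -67.23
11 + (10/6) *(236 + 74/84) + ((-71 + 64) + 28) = 53777/126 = 426.80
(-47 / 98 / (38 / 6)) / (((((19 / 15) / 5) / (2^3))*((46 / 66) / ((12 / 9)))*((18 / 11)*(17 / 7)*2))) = -568700 / 988057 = -0.58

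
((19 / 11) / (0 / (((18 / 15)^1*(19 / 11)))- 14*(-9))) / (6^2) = 19 / 49896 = 0.00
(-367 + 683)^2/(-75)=-99856/75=-1331.41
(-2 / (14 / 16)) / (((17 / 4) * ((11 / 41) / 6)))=-15744 / 1309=-12.03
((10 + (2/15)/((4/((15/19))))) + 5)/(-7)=-571/266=-2.15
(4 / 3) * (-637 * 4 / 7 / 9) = -1456 / 27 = -53.93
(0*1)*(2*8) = 0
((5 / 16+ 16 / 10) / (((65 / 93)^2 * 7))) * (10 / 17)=77841 / 236600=0.33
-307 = -307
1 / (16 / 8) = 1 / 2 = 0.50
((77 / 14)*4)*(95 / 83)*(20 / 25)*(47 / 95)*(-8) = -33088 / 415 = -79.73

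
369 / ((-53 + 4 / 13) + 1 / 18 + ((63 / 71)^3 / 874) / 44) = -594225634684968 / 84764489568937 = -7.01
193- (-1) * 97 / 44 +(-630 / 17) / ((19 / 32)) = 1887207 / 14212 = 132.79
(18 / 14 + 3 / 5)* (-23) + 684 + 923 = 54727 / 35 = 1563.63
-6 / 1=-6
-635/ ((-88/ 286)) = 8255/ 4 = 2063.75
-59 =-59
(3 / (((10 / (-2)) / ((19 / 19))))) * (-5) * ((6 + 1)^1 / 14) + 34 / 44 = 25 / 11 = 2.27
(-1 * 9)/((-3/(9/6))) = 9/2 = 4.50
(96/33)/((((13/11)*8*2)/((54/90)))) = 6/65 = 0.09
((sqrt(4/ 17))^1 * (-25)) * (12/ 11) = -600 * sqrt(17)/ 187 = -13.23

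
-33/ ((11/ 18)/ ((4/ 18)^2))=-8/ 3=-2.67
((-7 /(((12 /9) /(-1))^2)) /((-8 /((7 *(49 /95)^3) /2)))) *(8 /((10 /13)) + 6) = 2127211569 /548720000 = 3.88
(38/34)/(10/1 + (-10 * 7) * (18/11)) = -209/19550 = -0.01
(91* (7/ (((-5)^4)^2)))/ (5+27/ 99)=7007/ 22656250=0.00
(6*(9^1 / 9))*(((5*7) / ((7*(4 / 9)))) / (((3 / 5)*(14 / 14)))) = 225 / 2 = 112.50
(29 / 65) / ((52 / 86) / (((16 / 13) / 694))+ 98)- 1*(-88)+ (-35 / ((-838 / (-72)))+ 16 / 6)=540746717696 / 6168645795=87.66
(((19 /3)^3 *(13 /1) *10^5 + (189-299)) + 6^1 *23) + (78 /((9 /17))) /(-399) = 1185921199222 /3591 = 330248175.78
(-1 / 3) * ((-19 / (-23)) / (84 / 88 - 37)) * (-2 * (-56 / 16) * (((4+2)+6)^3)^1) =1685376 / 18239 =92.41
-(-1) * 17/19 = 17/19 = 0.89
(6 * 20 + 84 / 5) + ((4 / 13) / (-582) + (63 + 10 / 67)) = 253396019 / 1267305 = 199.95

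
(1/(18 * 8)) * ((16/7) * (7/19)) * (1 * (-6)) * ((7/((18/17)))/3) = -119/1539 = -0.08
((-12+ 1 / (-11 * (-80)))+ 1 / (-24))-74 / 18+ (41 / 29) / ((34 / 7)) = -61928533 / 3904560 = -15.86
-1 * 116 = -116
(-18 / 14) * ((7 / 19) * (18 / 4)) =-81 / 38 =-2.13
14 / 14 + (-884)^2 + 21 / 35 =3907288 / 5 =781457.60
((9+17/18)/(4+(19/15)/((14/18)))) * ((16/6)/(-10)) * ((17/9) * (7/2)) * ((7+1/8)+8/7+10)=-7263641/127656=-56.90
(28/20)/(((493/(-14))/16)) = -1568/2465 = -0.64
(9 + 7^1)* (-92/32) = -46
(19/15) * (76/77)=1444/1155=1.25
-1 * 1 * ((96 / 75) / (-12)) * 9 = 24 / 25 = 0.96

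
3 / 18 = 0.17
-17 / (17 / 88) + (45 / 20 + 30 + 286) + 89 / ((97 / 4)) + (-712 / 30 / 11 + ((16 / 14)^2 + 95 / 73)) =53670626689 / 228999540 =234.37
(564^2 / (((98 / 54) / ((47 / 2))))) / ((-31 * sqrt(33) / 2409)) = -14733729576 * sqrt(33) / 1519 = -55720100.44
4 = 4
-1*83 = -83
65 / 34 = 1.91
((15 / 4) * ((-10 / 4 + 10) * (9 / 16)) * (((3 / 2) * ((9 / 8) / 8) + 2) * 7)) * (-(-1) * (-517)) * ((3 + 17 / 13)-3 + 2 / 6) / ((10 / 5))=-691319475 / 6656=-103864.10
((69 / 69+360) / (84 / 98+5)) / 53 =2527 / 2173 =1.16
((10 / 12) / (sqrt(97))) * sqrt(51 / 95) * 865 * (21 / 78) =6055 * sqrt(469965) / 287508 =14.44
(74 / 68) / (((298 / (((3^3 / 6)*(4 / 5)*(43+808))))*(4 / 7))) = 1983681 / 101320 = 19.58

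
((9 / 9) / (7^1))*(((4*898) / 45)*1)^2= 12902464 / 14175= 910.23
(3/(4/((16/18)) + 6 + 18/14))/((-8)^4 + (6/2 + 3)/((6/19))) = 14/226325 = 0.00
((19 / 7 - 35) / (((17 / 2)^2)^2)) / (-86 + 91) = -3616 / 2923235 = -0.00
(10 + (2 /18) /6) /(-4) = -541 /216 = -2.50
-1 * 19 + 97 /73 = -1290 /73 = -17.67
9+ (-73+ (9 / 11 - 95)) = -1740 / 11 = -158.18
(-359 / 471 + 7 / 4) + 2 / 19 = 39127 / 35796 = 1.09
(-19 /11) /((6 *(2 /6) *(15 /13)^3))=-41743 /74250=-0.56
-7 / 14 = -1 / 2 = -0.50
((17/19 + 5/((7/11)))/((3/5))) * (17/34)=970/133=7.29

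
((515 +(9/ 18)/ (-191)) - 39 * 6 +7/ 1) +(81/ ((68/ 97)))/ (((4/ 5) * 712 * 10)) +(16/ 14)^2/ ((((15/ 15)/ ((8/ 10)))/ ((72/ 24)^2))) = 5390773292507/ 18125013760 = 297.42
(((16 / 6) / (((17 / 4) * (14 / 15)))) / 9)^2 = 6400 / 1147041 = 0.01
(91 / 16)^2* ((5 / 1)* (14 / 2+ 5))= 1940.86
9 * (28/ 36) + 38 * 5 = 197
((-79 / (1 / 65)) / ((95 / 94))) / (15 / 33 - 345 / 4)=4247672 / 71725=59.22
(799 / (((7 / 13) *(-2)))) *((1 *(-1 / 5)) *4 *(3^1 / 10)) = 31161 / 175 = 178.06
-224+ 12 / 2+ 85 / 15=-212.33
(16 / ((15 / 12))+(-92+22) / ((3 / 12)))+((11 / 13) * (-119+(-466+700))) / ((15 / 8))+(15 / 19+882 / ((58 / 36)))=332.94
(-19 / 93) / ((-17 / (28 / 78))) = 266 / 61659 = 0.00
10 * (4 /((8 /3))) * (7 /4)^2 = 735 /16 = 45.94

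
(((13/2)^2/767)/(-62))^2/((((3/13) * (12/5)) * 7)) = 10985/53952046848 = 0.00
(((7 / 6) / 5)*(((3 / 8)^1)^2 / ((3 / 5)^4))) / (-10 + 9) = -875 / 3456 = -0.25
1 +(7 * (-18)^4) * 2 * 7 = 10287649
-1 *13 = -13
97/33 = 2.94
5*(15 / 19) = 75 / 19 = 3.95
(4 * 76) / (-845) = -0.36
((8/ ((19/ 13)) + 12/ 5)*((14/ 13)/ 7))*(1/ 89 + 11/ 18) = 745756/ 989235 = 0.75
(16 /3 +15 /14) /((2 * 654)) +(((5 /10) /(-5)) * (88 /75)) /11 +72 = 494384377 /6867000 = 71.99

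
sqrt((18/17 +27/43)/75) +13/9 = sqrt(300441)/3655 +13/9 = 1.59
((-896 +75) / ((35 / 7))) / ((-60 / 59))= 48439 / 300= 161.46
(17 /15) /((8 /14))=119 /60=1.98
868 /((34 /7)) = 178.71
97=97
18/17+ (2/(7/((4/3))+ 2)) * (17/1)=2834/493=5.75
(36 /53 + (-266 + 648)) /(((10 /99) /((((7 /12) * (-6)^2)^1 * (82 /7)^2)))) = 20251860948 /1855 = 10917445.25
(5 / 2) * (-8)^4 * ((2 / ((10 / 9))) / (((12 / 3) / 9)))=41472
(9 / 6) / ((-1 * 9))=-1 / 6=-0.17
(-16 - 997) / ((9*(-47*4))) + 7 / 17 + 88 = 2560297 / 28764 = 89.01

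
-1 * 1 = -1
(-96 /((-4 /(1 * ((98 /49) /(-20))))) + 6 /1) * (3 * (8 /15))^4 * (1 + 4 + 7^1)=884736 /3125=283.12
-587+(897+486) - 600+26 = 222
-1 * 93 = -93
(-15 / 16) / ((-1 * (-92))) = -0.01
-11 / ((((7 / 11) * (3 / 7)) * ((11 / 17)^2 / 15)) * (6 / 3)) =-1445 / 2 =-722.50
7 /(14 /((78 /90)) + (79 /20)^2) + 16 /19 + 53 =169622659 /3137527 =54.06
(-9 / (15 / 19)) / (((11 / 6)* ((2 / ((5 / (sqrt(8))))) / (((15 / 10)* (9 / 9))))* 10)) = -513* sqrt(2) / 880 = -0.82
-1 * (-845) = 845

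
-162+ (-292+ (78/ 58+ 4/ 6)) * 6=-55156/ 29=-1901.93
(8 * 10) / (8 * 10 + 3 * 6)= 40 / 49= 0.82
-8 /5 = -1.60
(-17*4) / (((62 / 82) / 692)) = -1929296 / 31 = -62235.35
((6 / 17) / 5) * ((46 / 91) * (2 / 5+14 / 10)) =2484 / 38675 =0.06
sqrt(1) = 1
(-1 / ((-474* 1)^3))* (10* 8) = 10 / 13312053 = 0.00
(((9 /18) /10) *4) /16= 1 /80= 0.01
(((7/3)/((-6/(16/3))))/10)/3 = -28/405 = -0.07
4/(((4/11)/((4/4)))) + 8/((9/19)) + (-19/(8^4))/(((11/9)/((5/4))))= 45228529/1622016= 27.88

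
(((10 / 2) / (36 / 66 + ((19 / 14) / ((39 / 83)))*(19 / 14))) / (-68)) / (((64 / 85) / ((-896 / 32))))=3678675 / 6007312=0.61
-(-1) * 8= 8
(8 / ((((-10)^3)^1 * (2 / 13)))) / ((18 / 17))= -221 / 4500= -0.05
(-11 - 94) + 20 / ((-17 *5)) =-1789 / 17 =-105.24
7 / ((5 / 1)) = 7 / 5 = 1.40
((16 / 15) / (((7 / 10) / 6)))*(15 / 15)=64 / 7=9.14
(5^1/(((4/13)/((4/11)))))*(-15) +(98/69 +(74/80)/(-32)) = -84760243/971520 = -87.24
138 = 138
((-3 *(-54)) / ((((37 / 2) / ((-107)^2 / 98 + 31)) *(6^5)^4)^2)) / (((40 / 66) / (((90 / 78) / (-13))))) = -256511651 / 2263561434692096266899527830761111552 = -0.00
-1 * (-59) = 59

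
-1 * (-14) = 14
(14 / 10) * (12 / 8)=21 / 10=2.10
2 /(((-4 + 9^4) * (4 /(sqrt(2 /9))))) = sqrt(2) /39342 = 0.00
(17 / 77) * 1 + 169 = 13030 / 77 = 169.22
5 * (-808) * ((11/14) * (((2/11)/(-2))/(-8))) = -505/14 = -36.07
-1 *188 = -188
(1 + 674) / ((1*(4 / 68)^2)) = 195075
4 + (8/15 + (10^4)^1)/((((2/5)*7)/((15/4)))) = 93783/7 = 13397.57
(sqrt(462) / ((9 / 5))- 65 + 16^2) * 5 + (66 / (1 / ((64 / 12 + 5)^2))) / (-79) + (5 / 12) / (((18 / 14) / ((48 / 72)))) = 25 * sqrt(462) / 9 + 11083187 / 12798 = 925.72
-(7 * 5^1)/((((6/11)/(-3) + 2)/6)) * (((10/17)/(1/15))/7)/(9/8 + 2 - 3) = -19800/17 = -1164.71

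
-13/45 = -0.29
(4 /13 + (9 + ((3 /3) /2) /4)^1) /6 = 327 /208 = 1.57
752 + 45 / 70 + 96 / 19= 201547 / 266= 757.70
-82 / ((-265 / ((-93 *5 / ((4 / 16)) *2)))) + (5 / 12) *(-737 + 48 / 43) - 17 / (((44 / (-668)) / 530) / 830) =34153825062047 / 300828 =113532733.20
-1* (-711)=711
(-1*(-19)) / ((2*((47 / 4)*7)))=38 / 329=0.12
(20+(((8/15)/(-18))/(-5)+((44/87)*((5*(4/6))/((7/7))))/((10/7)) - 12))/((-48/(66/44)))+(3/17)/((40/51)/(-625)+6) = -385738967/1497174300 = -0.26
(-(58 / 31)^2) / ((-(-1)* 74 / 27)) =-45414 / 35557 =-1.28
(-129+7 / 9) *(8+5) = -15002 / 9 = -1666.89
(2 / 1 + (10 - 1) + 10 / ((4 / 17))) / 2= 26.75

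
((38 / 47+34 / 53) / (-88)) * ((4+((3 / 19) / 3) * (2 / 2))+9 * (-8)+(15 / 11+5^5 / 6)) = -171458329 / 22907236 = -7.48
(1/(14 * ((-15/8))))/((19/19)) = -4/105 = -0.04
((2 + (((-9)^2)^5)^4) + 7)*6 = 886852976486075539896499261238299785660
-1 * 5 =-5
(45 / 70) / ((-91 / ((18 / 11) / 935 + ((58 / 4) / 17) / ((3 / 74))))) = -1947657 / 13103090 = -0.15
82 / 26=41 / 13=3.15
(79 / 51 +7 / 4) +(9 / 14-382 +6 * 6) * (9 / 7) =-4405553 / 9996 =-440.73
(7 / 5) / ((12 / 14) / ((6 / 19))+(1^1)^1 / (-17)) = 0.53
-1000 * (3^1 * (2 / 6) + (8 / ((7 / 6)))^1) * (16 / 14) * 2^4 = -7040000 / 49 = -143673.47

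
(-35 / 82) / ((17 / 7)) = -245 / 1394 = -0.18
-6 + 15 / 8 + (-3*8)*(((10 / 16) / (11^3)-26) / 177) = -0.60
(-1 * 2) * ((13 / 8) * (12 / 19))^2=-1521 / 722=-2.11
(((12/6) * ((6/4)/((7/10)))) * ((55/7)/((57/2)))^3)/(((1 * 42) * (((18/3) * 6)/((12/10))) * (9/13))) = 8651500/84038546277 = 0.00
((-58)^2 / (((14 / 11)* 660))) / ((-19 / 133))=-841 / 30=-28.03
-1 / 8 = -0.12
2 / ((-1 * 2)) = -1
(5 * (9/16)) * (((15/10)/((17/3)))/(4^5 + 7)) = 405/560864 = 0.00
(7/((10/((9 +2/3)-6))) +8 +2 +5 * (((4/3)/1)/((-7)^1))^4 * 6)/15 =0.84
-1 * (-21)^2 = -441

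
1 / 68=0.01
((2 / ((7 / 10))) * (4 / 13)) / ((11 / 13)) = 80 / 77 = 1.04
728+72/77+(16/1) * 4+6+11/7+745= 119004/77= 1545.51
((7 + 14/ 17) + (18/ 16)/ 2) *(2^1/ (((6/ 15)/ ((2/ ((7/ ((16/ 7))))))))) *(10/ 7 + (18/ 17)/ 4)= 4596215/ 99127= 46.37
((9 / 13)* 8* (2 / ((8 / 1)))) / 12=0.12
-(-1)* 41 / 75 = 41 / 75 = 0.55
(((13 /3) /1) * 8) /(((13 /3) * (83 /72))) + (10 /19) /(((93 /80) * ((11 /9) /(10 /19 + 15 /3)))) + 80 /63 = 6602187728 /643695129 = 10.26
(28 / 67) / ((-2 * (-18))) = 7 / 603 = 0.01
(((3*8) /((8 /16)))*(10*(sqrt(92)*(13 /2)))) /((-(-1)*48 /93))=12090*sqrt(23)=57981.60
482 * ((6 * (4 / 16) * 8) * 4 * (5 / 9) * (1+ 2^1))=38560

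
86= 86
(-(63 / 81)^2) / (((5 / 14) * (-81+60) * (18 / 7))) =343 / 10935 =0.03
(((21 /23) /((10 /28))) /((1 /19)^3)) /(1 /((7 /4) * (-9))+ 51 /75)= 28442.75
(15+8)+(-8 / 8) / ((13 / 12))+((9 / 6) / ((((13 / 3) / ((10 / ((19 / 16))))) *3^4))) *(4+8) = 1283 / 57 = 22.51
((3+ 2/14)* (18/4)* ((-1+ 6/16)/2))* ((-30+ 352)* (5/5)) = -11385/8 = -1423.12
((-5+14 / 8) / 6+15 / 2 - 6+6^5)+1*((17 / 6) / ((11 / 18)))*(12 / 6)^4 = 2072701 / 264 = 7851.14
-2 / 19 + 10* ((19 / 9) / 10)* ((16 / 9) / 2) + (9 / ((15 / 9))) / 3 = 27481 / 7695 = 3.57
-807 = -807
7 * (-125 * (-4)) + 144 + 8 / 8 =3645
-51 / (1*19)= -51 / 19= -2.68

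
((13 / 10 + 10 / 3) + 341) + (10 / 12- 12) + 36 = 5557 / 15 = 370.47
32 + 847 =879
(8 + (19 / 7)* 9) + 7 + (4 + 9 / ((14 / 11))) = 101 / 2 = 50.50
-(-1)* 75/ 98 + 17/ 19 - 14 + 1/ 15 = -342793/ 27930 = -12.27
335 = 335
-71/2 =-35.50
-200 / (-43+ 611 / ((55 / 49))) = -5500 / 13787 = -0.40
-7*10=-70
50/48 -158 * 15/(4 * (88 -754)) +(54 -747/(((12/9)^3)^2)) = -77.02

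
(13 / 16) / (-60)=-13 / 960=-0.01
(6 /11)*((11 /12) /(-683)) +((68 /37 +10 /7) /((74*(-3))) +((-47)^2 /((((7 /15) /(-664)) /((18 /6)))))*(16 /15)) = -131661615845581 /13090378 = -10057892.59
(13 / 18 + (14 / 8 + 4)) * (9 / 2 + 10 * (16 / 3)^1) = 374.31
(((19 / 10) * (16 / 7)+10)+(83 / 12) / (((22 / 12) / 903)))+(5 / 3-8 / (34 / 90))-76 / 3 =132586219 / 39270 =3376.27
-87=-87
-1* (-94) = 94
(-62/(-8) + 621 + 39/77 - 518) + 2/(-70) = 171291/1540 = 111.23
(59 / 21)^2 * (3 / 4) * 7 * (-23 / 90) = -80063 / 7560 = -10.59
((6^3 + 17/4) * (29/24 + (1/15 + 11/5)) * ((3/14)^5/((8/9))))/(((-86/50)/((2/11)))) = -1339089165/32562016256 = -0.04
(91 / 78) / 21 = 1 / 18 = 0.06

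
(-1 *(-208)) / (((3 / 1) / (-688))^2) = 98455552 / 9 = 10939505.78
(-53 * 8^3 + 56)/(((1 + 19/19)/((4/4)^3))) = -13540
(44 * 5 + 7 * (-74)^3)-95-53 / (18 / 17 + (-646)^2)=-20122832855671 / 7094390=-2836443.00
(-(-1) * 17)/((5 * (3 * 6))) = 17/90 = 0.19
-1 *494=-494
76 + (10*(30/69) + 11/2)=3949/46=85.85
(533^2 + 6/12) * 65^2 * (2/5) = 480111255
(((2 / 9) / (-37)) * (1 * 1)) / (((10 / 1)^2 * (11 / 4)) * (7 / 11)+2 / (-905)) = -1810 / 52738209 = -0.00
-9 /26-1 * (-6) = 147 /26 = 5.65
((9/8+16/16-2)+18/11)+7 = 771/88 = 8.76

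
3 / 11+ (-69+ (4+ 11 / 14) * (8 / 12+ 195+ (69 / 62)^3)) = 874.27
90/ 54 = 5/ 3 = 1.67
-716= -716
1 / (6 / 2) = 1 / 3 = 0.33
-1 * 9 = -9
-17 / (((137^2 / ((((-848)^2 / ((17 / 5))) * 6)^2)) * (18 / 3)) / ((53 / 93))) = -1370342991462400 / 9891263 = -138540749.70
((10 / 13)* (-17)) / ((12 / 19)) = -20.71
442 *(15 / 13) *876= 446760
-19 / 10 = -1.90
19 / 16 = 1.19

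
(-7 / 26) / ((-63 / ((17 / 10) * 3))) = 17 / 780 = 0.02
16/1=16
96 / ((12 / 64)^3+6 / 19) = 2490368 / 8363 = 297.78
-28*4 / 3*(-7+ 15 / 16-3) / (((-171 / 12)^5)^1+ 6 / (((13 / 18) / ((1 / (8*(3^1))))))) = -13511680 / 23465976399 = -0.00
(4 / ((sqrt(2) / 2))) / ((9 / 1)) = 4* sqrt(2) / 9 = 0.63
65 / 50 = 13 / 10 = 1.30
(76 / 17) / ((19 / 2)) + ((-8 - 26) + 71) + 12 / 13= 8485 / 221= 38.39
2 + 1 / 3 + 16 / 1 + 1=58 / 3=19.33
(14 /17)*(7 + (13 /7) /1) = 124 /17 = 7.29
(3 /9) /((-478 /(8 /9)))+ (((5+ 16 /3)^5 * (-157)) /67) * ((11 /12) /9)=-11816768223199 /420245172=-28118.75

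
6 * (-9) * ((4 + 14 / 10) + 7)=-3348 / 5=-669.60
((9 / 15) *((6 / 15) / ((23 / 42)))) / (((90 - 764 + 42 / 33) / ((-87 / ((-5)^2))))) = 60291 / 26593750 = 0.00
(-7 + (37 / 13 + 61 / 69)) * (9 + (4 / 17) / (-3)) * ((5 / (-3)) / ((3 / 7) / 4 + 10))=14371700 / 2987631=4.81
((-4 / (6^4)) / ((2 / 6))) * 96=-8 / 9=-0.89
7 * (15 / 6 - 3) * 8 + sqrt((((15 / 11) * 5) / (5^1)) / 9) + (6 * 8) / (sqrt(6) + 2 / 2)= -188 / 5 + sqrt(165) / 33 + 48 * sqrt(6) / 5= -13.70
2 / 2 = 1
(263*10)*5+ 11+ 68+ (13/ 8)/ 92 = 9736557/ 736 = 13229.02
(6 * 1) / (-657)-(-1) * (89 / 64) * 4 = 19459 / 3504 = 5.55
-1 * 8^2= -64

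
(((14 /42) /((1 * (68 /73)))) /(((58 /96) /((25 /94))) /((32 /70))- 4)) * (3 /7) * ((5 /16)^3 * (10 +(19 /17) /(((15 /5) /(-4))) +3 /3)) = 22128125 /481894784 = 0.05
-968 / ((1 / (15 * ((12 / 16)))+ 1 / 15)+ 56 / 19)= -827640 / 2653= -311.96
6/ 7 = 0.86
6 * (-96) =-576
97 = 97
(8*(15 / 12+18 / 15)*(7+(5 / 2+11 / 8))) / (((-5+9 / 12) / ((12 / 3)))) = -17052 / 85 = -200.61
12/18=2/3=0.67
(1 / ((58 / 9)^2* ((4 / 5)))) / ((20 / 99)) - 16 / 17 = -0.79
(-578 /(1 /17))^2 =96550276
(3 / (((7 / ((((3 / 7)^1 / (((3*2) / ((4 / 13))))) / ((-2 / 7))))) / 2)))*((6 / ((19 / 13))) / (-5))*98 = 504 / 95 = 5.31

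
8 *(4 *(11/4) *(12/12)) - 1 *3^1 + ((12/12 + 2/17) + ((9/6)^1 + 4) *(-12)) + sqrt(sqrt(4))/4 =20.47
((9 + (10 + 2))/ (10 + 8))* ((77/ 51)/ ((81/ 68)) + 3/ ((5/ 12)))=9.88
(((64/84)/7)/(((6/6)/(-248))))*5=-19840/147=-134.97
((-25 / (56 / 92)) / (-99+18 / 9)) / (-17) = -575 / 23086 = -0.02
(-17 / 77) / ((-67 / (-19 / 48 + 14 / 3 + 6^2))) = 32861 / 247632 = 0.13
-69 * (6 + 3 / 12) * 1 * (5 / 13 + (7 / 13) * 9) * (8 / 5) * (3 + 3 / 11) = -1689120 / 143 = -11812.03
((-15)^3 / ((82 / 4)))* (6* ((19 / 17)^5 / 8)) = -25070502375 / 116428274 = -215.33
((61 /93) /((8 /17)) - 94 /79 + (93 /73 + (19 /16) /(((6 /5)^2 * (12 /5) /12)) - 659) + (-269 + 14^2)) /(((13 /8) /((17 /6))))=-1271622430361 /1004011632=-1266.54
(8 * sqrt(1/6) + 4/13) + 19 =4 * sqrt(6)/3 + 251/13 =22.57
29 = 29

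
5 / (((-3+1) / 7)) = -35 / 2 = -17.50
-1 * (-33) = 33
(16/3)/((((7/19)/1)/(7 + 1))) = 2432/21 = 115.81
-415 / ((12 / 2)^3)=-415 / 216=-1.92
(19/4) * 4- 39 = -20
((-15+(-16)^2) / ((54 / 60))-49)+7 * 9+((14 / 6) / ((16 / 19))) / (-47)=1906673 / 6768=281.72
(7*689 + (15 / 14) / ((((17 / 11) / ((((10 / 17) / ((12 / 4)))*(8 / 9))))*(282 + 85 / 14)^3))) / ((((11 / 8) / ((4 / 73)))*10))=13166255020517490416 / 685031540370650055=19.22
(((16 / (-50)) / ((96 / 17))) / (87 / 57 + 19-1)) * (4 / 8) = -323 / 222600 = -0.00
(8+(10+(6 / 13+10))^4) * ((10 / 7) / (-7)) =-50066400240 / 1399489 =-35774.77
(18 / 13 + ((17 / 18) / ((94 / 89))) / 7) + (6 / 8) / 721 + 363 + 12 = 213256060 / 566397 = 376.51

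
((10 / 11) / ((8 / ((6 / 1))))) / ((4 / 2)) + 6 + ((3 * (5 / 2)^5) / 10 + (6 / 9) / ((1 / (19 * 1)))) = 102019 / 2112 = 48.30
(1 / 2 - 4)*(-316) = 1106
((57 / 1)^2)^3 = 34296447249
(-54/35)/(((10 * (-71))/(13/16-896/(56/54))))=-53271/28400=-1.88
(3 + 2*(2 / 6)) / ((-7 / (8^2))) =-704 / 21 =-33.52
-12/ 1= -12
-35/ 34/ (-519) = 35/ 17646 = 0.00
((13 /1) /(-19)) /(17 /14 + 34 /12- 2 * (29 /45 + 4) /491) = -0.17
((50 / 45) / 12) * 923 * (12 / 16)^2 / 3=4615 / 288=16.02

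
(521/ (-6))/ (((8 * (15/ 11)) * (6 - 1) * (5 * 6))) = -0.05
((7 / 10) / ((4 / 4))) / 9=7 / 90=0.08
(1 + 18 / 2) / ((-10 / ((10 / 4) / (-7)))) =5 / 14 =0.36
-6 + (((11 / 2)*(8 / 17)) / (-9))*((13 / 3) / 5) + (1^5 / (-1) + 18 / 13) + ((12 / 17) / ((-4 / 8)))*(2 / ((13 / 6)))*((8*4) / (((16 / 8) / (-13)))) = 7912069 / 29835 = 265.19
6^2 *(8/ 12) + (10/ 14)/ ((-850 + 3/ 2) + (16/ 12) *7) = 169170/ 7049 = 24.00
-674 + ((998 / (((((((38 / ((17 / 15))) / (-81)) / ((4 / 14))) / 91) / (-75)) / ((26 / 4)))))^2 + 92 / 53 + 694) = 17867272427068729797 / 19133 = 933845838450255.05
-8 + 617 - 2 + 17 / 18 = 10943 / 18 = 607.94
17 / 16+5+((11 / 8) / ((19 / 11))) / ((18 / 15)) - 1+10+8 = 10819 / 456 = 23.73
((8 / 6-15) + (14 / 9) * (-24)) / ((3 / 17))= -289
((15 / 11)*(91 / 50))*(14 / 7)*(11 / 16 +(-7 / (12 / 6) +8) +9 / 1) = 61971 / 880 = 70.42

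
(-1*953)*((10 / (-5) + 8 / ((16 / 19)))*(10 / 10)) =-14295 / 2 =-7147.50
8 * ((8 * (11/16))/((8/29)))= 319/2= 159.50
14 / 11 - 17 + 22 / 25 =-14.85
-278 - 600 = -878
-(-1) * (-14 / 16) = -7 / 8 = -0.88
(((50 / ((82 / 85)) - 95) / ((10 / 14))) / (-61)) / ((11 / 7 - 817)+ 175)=-17346 / 11211983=-0.00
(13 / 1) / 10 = 13 / 10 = 1.30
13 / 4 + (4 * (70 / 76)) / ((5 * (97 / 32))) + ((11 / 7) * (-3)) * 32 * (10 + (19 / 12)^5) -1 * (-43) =-99088965995 / 33439392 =-2963.24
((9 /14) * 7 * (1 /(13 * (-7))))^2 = 81 /33124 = 0.00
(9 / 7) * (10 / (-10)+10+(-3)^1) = 54 / 7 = 7.71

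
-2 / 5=-0.40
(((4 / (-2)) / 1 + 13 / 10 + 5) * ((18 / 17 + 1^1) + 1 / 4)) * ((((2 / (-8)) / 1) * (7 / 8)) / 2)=-47257 / 43520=-1.09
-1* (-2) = 2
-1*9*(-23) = 207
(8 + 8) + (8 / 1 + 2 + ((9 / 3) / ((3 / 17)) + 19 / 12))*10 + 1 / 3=1813 / 6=302.17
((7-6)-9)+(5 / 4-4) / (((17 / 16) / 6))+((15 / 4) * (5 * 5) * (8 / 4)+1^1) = 5609 / 34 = 164.97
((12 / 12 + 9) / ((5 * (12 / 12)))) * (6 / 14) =6 / 7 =0.86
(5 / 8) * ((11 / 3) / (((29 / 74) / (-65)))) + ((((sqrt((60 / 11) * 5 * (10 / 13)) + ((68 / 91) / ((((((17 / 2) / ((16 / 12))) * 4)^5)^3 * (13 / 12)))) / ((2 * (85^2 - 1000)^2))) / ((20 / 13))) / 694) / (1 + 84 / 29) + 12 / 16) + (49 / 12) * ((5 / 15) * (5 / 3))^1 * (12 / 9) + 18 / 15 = -12113942740157494755095741424669241801601099 / 32293006901647949914494316034961272681250 + 29 * sqrt(4290) / 1725284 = -375.12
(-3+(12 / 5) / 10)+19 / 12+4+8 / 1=3247 / 300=10.82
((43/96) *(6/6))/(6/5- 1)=215/96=2.24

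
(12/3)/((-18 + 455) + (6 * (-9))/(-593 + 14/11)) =26036/2845027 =0.01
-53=-53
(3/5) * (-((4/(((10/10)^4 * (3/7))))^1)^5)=-17210368/405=-42494.74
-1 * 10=-10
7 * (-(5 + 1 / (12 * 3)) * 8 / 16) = -17.60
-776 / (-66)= 388 / 33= 11.76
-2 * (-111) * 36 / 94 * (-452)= -1806192 / 47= -38429.62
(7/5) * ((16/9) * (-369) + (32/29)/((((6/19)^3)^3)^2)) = 728891029443619015116703/460193553653760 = 1583879269.18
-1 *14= -14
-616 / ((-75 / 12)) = 2464 / 25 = 98.56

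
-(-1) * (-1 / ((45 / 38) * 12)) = -19 / 270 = -0.07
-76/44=-19/11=-1.73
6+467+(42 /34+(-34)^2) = 27714 /17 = 1630.24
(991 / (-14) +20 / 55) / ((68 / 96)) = -130140 / 1309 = -99.42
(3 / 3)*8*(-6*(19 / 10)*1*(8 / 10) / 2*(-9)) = 8208 / 25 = 328.32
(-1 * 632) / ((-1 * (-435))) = -632 / 435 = -1.45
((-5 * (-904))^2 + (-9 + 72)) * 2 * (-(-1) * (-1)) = -40860926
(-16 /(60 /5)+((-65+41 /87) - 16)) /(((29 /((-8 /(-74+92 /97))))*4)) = -230278 /2979663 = -0.08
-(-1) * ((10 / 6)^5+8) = 20.86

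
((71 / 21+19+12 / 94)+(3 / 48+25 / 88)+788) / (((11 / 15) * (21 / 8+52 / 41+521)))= 5775066439 / 2741486594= 2.11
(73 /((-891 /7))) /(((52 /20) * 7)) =-365 /11583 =-0.03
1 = 1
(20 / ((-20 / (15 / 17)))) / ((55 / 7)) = -21 / 187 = -0.11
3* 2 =6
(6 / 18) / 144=1 / 432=0.00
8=8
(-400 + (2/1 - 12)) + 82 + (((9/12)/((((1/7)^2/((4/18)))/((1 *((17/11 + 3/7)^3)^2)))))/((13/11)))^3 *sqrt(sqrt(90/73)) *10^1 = -328 + 2344739480003750865111922795966292295680 *10^(1/4) *sqrt(3) *73^(3/4)/250370662633531908710270499708237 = 720383458.53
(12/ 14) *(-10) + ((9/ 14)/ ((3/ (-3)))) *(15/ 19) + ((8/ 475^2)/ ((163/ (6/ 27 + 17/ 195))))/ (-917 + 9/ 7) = -1252057337588261/ 137907764718750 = -9.08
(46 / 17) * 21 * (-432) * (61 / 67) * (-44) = 1120065408 / 1139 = 983376.13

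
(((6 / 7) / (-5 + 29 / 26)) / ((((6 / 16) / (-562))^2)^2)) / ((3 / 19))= -403703165534076928 / 57267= -7049490378997.97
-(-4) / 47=4 / 47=0.09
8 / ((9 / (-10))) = -80 / 9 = -8.89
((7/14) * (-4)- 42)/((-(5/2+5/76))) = 3344/195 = 17.15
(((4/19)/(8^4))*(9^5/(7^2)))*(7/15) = 19683/680960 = 0.03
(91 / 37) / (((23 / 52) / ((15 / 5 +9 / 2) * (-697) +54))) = -24481002 / 851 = -28767.33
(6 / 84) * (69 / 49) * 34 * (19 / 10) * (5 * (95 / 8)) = 2117265 / 5488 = 385.80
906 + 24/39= 11786/13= 906.62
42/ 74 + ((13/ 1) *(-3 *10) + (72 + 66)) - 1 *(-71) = -6676/ 37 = -180.43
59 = 59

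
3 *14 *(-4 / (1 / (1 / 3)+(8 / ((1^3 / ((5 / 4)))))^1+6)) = -168 / 19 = -8.84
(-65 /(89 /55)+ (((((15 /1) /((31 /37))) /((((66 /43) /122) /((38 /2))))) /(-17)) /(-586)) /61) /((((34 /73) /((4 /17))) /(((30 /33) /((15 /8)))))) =-14168976750160 /1441692735153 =-9.83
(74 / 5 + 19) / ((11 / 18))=3042 / 55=55.31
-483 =-483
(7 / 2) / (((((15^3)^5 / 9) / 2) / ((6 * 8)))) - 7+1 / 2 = -210837799072265401 / 32436584472656250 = -6.50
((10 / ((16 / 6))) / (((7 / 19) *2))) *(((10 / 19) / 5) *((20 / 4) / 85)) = 0.03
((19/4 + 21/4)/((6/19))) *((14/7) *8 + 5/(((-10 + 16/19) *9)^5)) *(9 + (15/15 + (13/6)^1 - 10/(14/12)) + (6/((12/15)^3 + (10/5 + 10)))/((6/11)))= 2103742855876050898719715/927974595022110018432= 2267.03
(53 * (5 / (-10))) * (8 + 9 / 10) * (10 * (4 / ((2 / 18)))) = -84906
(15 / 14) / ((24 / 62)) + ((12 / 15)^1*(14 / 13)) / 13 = 134111 / 47320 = 2.83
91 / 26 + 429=865 / 2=432.50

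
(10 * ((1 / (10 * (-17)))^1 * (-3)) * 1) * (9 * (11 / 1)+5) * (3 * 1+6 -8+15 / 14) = 4524 / 119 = 38.02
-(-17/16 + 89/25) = -999/400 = -2.50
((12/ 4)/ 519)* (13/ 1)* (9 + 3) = 156/ 173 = 0.90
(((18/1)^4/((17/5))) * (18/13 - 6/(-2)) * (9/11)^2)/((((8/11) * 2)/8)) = 1211685480/2431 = 498430.88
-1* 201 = -201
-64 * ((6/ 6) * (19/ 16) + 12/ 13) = -1756/ 13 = -135.08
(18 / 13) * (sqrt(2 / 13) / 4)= 9 * sqrt(26) / 338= 0.14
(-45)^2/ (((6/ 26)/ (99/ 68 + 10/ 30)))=1067625/ 68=15700.37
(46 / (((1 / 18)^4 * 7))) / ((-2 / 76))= -183498048 / 7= -26214006.86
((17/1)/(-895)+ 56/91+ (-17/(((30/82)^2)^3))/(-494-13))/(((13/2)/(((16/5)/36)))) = 120568605367904/604734033515625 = 0.20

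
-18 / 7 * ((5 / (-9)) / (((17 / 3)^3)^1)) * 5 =1350 / 34391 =0.04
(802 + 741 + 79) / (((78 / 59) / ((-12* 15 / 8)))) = -717735 / 26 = -27605.19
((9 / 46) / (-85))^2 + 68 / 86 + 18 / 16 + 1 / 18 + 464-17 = 5312672143069 / 11832989400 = 448.97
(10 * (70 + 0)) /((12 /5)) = 875 /3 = 291.67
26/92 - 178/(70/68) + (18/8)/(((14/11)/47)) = -82379/920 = -89.54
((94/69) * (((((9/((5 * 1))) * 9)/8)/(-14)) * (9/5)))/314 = -11421/10110800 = -0.00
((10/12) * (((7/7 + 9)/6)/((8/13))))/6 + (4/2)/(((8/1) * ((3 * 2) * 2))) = 343/864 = 0.40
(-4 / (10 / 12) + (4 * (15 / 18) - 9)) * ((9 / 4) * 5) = -471 / 4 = -117.75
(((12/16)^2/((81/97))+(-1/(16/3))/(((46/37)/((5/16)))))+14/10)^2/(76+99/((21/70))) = 1153203220129/114010973798400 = 0.01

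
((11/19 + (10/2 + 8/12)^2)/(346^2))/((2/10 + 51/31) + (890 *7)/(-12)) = -433225/820749341877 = -0.00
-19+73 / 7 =-60 / 7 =-8.57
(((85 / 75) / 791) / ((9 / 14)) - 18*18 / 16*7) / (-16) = 8649449 / 976320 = 8.86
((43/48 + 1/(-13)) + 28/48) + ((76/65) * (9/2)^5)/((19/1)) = 114.96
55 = 55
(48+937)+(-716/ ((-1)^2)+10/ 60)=1615/ 6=269.17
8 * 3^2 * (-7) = -504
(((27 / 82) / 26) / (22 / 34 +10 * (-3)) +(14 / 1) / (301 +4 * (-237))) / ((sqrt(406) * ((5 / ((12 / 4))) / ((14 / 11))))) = -9114675 * sqrt(406) / 219574908124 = -0.00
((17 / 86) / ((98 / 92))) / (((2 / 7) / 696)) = 136068 / 301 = 452.05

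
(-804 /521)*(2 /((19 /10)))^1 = -16080 /9899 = -1.62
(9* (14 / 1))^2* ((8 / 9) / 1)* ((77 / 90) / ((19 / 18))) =1086624 / 95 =11438.15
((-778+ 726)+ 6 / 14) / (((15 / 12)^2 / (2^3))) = -46208 / 175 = -264.05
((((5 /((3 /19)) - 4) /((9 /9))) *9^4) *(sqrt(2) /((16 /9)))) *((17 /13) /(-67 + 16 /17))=-472136121 *sqrt(2) /233584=-2858.51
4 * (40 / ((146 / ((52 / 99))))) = 0.58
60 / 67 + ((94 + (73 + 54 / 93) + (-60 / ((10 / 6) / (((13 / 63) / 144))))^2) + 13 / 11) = 246156541847 / 1450875888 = 169.66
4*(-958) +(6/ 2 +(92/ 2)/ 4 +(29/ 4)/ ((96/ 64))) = -11438/ 3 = -3812.67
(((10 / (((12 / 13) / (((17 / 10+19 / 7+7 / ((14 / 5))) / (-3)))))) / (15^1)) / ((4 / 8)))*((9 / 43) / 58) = -1573 / 130935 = -0.01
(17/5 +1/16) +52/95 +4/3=4873/912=5.34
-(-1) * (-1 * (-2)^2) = -4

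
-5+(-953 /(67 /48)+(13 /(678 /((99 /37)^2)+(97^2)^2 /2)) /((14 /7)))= -13327234705249828 /19378127247605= -687.75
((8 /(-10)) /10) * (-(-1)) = -2 /25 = -0.08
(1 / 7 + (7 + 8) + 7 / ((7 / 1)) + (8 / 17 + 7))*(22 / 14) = 30910 / 833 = 37.11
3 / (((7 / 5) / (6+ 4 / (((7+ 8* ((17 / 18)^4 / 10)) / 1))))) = 98058690 / 7014427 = 13.98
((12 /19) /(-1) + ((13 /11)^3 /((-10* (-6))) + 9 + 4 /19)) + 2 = 16093603 /1517340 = 10.61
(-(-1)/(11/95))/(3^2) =95/99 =0.96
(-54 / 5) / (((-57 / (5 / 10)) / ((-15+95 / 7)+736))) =46278 / 665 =69.59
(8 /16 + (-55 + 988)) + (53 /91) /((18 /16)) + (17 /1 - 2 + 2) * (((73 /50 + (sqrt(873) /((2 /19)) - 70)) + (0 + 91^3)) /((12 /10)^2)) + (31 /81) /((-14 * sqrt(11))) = -31 * sqrt(11) /12474 + 8075 * sqrt(97) /24 + 58289534965 /6552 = 8899762.89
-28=-28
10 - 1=9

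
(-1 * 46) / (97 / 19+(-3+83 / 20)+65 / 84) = -6.54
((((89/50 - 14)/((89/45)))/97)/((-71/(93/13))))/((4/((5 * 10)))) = 196695/2451772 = 0.08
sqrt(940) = 2 * sqrt(235) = 30.66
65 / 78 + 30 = 185 / 6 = 30.83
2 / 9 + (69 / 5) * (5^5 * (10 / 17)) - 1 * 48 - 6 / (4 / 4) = 3873022 / 153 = 25313.87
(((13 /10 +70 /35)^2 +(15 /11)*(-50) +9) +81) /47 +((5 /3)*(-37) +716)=101595037 /155100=655.03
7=7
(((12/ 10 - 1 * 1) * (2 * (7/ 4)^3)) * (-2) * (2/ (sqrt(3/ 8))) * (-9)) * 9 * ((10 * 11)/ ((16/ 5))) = 38989.37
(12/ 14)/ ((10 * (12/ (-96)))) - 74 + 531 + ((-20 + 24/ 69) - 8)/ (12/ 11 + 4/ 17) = 21733991/ 49910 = 435.46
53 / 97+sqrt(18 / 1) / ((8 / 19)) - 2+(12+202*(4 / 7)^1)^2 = 57*sqrt(2) / 8+77172499 / 4753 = 16246.66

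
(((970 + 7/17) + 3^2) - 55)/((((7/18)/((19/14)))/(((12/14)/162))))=42655/2499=17.07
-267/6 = -89/2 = -44.50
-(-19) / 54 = 19 / 54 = 0.35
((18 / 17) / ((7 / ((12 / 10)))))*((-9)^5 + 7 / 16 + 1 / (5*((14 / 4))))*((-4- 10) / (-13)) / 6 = -297604467 / 154700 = -1923.75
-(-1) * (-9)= -9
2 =2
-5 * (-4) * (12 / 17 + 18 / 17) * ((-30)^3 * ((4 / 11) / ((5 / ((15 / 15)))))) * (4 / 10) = -5184000 / 187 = -27721.93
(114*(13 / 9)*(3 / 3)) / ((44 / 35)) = 8645 / 66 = 130.98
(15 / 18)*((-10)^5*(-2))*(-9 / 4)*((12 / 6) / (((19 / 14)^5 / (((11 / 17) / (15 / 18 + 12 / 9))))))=-26622288000000 / 547217879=-48650.25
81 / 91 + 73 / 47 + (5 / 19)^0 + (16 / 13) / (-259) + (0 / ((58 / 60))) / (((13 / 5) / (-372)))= 544147 / 158249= 3.44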